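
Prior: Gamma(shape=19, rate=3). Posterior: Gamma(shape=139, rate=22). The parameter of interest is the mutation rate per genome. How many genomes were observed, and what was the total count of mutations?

Gamma–Poisson conjugacy: posterior shape = α + Σxᵢ, posterior rate = β + n.
Matching: Σxᵢ = 139 − 19 = 120 and n = 22 − 3 = 19.

n = 19 genomes with total 120 mutations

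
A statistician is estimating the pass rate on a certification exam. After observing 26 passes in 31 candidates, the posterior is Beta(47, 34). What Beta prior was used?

Under Beta–binomial conjugacy the posterior parameters are (α+s, β+f).
So α = 47 − 26 = 21 and β = 34 − 5 = 29.

Beta(21, 29)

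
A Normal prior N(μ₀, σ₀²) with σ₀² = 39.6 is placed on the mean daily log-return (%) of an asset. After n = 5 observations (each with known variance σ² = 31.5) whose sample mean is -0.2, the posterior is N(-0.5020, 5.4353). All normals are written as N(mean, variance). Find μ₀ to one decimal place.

The posterior mean is a precision-weighted average: μ_n = (τ₀μ₀ + τ_data·x̄)/(τ₀+τ_data), with τ₀=1/σ₀² and τ_data=n/σ².
Here τ₀ = 1/39.6 = 0.025253 and τ_data = 5/31.5 = 0.158730, so τ_n = 0.183983.
Rearranging for μ₀: μ₀ = (μ_n·τ_n − τ_data·x̄)/τ₀ = (-0.5020·0.183983 − 0.158730·-0.2) / 0.025253 = -0.060613/0.025253 ≈ -2.4.

μ₀ = -2.4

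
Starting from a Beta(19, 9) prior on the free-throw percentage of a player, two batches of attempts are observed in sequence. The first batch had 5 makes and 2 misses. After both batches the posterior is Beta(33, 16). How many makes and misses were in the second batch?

9 makes and 5 misses

Because Beta–binomial updating is additive in the counts, the combined data contributed (α_post−α_prior, β_post−β_prior) successes and failures.
Total across both batches: 33−19=14 makes, 16−9=7 misses.
Subtract the first batch: 14−5=9 makes and 7−2=5 misses.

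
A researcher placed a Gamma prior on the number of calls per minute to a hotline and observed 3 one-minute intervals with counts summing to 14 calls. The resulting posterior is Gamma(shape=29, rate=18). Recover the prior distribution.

Gamma–Poisson conjugacy: posterior shape = α + Σxᵢ, posterior rate = β + n.
So α = 29 − 14 = 15 and β = 18 − 3 = 15.

Gamma(shape=15, rate=15)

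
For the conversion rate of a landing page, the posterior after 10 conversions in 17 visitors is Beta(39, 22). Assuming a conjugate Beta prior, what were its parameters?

A Beta(a, b) prior with s successes and f failures in binomial data gives a Beta(a+s, b+f) posterior.
So a = 39 − 10 = 29 and b = 22 − 7 = 15.

Beta(29, 15)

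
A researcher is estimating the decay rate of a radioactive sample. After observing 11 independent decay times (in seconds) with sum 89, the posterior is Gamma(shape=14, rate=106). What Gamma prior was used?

Gamma–exponential conjugacy: posterior shape = α + n, posterior rate = β + Σtᵢ.
So α = 14 − 11 = 3 and β = 106 − 89 = 17.

Gamma(shape=3, rate=17)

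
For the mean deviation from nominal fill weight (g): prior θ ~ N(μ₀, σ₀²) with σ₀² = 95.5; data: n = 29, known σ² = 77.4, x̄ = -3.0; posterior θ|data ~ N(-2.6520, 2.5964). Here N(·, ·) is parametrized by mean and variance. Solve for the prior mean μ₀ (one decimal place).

The posterior mean is a precision-weighted average: μ_n = (τ₀μ₀ + τ_data·x̄)/(τ₀+τ_data), with τ₀=1/σ₀² and τ_data=n/σ².
Here τ₀ = 1/95.5 = 0.010471 and τ_data = 29/77.4 = 0.374677, so τ_n = 0.385148.
Rearranging for μ₀: μ₀ = (μ_n·τ_n − τ_data·x̄)/τ₀ = (-2.6520·0.385148 − 0.374677·-3.0) / 0.010471 = 0.102619/0.010471 ≈ 9.8.

μ₀ = 9.8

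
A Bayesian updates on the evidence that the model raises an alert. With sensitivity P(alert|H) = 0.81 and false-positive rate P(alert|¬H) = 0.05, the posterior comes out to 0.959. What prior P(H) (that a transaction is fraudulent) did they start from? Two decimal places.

P(H) = 0.59

In odds form, posterior odds = prior odds × likelihood ratio, so prior odds = posterior odds ÷ LR.
Posterior odds = 0.959/(1−0.959) = 23.3902. LR = 0.81/0.05 = 16.2000.
Prior odds = 23.3902/16.2000 = 1.4438, so P(H) = 1.4438/(1+1.4438) ≈ 0.59.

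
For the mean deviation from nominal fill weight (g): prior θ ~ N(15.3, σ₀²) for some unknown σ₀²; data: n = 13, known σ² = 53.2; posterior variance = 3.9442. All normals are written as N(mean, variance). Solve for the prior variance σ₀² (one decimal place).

σ₀² = 109.0

Posterior precision equals prior precision plus data precision: 1/σ_n² = 1/σ₀² + n/σ².
So 1/σ₀² = 1/3.9442 − 13/53.2 = 0.253537 − 0.244361 = 0.009176.
Hence σ₀² = 1/0.009176 ≈ 109.0.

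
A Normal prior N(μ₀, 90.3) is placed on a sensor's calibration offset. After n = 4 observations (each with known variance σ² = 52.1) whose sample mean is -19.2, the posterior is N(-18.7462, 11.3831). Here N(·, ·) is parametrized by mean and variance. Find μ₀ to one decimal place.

μ₀ = -15.6

With known observation variance, the Normal–Normal posterior has precision τ_n = τ₀ + n/σ² and mean μ_n = (τ₀μ₀ + (n/σ²)x̄)/τ_n.
Here τ₀ = 1/90.3 = 0.011074 and τ_data = 4/52.1 = 0.076775, so τ_n = 0.087849.
Rearranging for μ₀: μ₀ = (μ_n·τ_n − τ_data·x̄)/τ₀ = (-18.7462·0.087849 − 0.076775·-19.2) / 0.011074 = -0.172755/0.011074 ≈ -15.6.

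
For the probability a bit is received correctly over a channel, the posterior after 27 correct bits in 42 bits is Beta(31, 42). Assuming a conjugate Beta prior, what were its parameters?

Beta is conjugate to the binomial likelihood: posterior = Beta(a+s, b+f).
Subtract the data counts: 31−27=4, 42−15=27.

Beta(4, 27)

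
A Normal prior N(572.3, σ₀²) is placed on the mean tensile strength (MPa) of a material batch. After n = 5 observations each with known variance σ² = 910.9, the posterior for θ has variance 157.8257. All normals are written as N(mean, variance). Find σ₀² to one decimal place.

σ₀² = 1180.6

For the Normal–Normal model with known σ², precisions add: τ_n = τ₀ + n/σ².
So 1/σ₀² = 1/157.8257 − 5/910.9 = 0.006336 − 0.005489 = 0.000847.
Hence σ₀² = 1/0.000847 ≈ 1180.6.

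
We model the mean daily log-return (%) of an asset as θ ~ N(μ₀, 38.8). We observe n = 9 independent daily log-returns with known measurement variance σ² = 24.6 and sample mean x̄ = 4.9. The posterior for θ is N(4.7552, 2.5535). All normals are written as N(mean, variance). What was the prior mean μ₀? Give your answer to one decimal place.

μ₀ = 2.7

The posterior mean is a precision-weighted average: μ_n = (τ₀μ₀ + τ_data·x̄)/(τ₀+τ_data), with τ₀=1/σ₀² and τ_data=n/σ².
Here τ₀ = 1/38.8 = 0.025773 and τ_data = 9/24.6 = 0.365854, so τ_n = 0.391627.
Rearranging for μ₀: μ₀ = (μ_n·τ_n − τ_data·x̄)/τ₀ = (4.7552·0.391627 − 0.365854·4.9) / 0.025773 = 0.069580/0.025773 ≈ 2.7.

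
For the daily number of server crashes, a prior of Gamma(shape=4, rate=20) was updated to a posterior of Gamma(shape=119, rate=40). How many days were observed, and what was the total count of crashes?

n = 20 days with total 115 crashes

A Gamma(α, β) prior (rate parametrization) on a Poisson rate with n observations summing to S gives posterior Gamma(α+S, β+n).
Matching: Σxᵢ = 119 − 4 = 115 and n = 40 − 20 = 20.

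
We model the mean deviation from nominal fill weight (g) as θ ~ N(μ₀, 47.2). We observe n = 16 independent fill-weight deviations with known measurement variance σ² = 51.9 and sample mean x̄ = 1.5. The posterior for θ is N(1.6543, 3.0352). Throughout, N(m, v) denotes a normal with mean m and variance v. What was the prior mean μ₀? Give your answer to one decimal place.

μ₀ = 3.9

With known observation variance, the Normal–Normal posterior has precision τ_n = τ₀ + n/σ² and mean μ_n = (τ₀μ₀ + (n/σ²)x̄)/τ_n.
Here τ₀ = 1/47.2 = 0.021186 and τ_data = 16/51.9 = 0.308285, so τ_n = 0.329471.
Rearranging for μ₀: μ₀ = (μ_n·τ_n − τ_data·x̄)/τ₀ = (1.6543·0.329471 − 0.308285·1.5) / 0.021186 = 0.082616/0.021186 ≈ 3.9.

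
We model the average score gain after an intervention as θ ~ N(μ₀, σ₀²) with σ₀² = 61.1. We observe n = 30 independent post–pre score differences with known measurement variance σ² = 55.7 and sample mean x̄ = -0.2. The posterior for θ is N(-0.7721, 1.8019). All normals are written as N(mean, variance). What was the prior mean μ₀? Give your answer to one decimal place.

μ₀ = -19.6

With known observation variance, the Normal–Normal posterior has precision τ_n = τ₀ + n/σ² and mean μ_n = (τ₀μ₀ + (n/σ²)x̄)/τ_n.
Here τ₀ = 1/61.1 = 0.016367 and τ_data = 30/55.7 = 0.538600, so τ_n = 0.554967.
Rearranging for μ₀: μ₀ = (μ_n·τ_n − τ_data·x̄)/τ₀ = (-0.7721·0.554967 − 0.538600·-0.2) / 0.016367 = -0.320770/0.016367 ≈ -19.6.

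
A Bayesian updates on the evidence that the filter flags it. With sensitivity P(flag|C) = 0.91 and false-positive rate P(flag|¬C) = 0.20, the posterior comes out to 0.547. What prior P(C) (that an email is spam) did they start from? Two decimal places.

P(C) = 0.21

In odds form, posterior odds = prior odds × likelihood ratio, so prior odds = posterior odds ÷ LR.
Posterior odds = 0.547/(1−0.547) = 1.2075. LR = 0.91/0.20 = 4.5500.
Prior odds = 1.2075/4.5500 = 0.2654, so P(C) = 0.2654/(1+0.2654) ≈ 0.21.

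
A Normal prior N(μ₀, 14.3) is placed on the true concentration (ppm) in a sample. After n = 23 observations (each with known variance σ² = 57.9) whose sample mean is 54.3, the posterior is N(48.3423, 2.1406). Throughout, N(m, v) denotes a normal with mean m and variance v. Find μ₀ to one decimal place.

μ₀ = 14.5

With known observation variance, the Normal–Normal posterior has precision τ_n = τ₀ + n/σ² and mean μ_n = (τ₀μ₀ + (n/σ²)x̄)/τ_n.
Here τ₀ = 1/14.3 = 0.069930 and τ_data = 23/57.9 = 0.397237, so τ_n = 0.467167.
Rearranging for μ₀: μ₀ = (μ_n·τ_n − τ_data·x̄)/τ₀ = (48.3423·0.467167 − 0.397237·54.3) / 0.069930 = 1.013958/0.069930 ≈ 14.5.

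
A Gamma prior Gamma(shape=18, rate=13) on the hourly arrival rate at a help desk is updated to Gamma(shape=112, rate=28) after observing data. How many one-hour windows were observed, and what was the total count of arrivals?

A Gamma(α, β) prior (rate parametrization) on a Poisson rate with n observations summing to S gives posterior Gamma(α+S, β+n).
Matching: Σxᵢ = 112 − 18 = 94 and n = 28 − 13 = 15.

n = 15 one-hour windows with total 94 arrivals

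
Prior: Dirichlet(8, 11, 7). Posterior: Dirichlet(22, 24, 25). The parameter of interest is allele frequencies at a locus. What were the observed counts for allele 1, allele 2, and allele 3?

counts (14, 13, 18)

For a Dirichlet(α) prior with multinomial counts c, the posterior is Dirichlet(α + c) componentwise.
Counts are posterior − prior componentwise: 22−8=14, 24−11=13, 25−7=18.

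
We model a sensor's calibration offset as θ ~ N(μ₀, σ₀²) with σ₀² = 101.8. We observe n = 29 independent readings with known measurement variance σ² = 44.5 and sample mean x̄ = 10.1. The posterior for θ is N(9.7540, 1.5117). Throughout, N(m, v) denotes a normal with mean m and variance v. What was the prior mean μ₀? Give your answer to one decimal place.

With known observation variance, the Normal–Normal posterior has precision τ_n = τ₀ + n/σ² and mean μ_n = (τ₀μ₀ + (n/σ²)x̄)/τ_n.
Here τ₀ = 1/101.8 = 0.009823 and τ_data = 29/44.5 = 0.651685, so τ_n = 0.661508.
Rearranging for μ₀: μ₀ = (μ_n·τ_n − τ_data·x̄)/τ₀ = (9.7540·0.661508 − 0.651685·10.1) / 0.009823 = -0.129669/0.009823 ≈ -13.2.

μ₀ = -13.2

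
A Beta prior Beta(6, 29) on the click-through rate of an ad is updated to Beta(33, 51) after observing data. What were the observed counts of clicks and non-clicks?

Beta is conjugate to the binomial likelihood: posterior = Beta(a+s, b+f).
So s = 33 − 6 = 27 and f = 51 − 29 = 22.

27 clicks and 22 non-clicks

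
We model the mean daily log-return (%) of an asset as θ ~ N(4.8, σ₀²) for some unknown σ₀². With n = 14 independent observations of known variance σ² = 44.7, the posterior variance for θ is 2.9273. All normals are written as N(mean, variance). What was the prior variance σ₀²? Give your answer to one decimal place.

For the Normal–Normal model with known σ², precisions add: τ_n = τ₀ + n/σ².
So 1/σ₀² = 1/2.9273 − 14/44.7 = 0.341612 − 0.313199 = 0.028413.
Hence σ₀² = 1/0.028413 ≈ 35.2.

σ₀² = 35.2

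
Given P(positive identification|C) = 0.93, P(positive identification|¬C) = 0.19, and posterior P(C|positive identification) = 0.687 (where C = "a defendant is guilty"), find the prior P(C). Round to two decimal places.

Bayes' rule in odds form gives O(C|E) = O(C)·[P(E|C)/P(E|¬C)], hence O(C) = O(C|E)/LR.
Posterior odds = 0.687/(1−0.687) = 2.1949. LR = 0.93/0.19 = 4.8947.
Prior odds = 2.1949/4.8947 = 0.4484, so P(C) = 0.4484/(1+0.4484) ≈ 0.31.

P(C) = 0.31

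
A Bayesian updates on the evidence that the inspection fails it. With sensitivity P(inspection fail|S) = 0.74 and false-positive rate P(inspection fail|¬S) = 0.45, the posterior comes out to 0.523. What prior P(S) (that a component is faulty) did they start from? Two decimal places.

Bayes' rule in odds form gives O(S|E) = O(S)·[P(E|S)/P(E|¬S)], hence O(S) = O(S|E)/LR.
Posterior odds = 0.523/(1−0.523) = 1.0964. LR = 0.74/0.45 = 1.6444.
Prior odds = 1.0964/1.6444 = 0.6667, so P(S) = 0.6667/(1+0.6667) ≈ 0.40.

P(S) = 0.40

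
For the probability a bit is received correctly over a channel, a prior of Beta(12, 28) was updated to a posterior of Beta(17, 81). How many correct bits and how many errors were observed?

5 correct bits and 53 errors

A Beta(α, β) prior with s successes and f failures in binomial data gives a Beta(α+s, β+f) posterior.
So s = 17 − 12 = 5 and f = 81 − 28 = 53.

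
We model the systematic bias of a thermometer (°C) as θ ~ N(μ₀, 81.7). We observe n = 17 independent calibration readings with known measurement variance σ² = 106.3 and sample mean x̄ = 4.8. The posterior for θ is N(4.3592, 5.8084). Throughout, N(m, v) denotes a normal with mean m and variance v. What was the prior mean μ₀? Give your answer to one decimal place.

μ₀ = -1.4

The posterior mean is a precision-weighted average: μ_n = (τ₀μ₀ + τ_data·x̄)/(τ₀+τ_data), with τ₀=1/σ₀² and τ_data=n/σ².
Here τ₀ = 1/81.7 = 0.012240 and τ_data = 17/106.3 = 0.159925, so τ_n = 0.172165.
Rearranging for μ₀: μ₀ = (μ_n·τ_n − τ_data·x̄)/τ₀ = (4.3592·0.172165 − 0.159925·4.8) / 0.012240 = -0.017138/0.012240 ≈ -1.4.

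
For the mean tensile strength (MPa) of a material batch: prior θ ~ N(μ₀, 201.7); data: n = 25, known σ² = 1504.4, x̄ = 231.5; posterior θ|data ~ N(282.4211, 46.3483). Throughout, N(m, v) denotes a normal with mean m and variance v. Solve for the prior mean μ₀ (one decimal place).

μ₀ = 453.1

The posterior mean is a precision-weighted average: μ_n = (τ₀μ₀ + τ_data·x̄)/(τ₀+τ_data), with τ₀=1/σ₀² and τ_data=n/σ².
Here τ₀ = 1/201.7 = 0.004958 and τ_data = 25/1504.4 = 0.016618, so τ_n = 0.021576.
Rearranging for μ₀: μ₀ = (μ_n·τ_n − τ_data·x̄)/τ₀ = (282.4211·0.021576 − 0.016618·231.5) / 0.004958 = 2.246451/0.004958 ≈ 453.1.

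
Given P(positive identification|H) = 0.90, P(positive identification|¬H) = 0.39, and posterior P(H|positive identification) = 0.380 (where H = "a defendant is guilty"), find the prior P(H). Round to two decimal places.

Bayes' rule in odds form gives O(H|E) = O(H)·[P(E|H)/P(E|¬H)], hence O(H) = O(H|E)/LR.
Posterior odds = 0.380/(1−0.380) = 0.6129. LR = 0.90/0.39 = 2.3077.
Prior odds = 0.6129/2.3077 = 0.2656, so P(H) = 0.2656/(1+0.2656) ≈ 0.21.

P(H) = 0.21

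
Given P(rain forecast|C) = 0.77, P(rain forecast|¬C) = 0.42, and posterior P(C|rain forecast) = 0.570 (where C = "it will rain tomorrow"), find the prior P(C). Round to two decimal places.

P(C) = 0.42

Bayes' rule in odds form gives O(C|E) = O(C)·[P(E|C)/P(E|¬C)], hence O(C) = O(C|E)/LR.
Posterior odds = 0.570/(1−0.570) = 1.3256. LR = 0.77/0.42 = 1.8333.
Prior odds = 1.3256/1.8333 = 0.7231, so P(C) = 0.7231/(1+0.7231) ≈ 0.42.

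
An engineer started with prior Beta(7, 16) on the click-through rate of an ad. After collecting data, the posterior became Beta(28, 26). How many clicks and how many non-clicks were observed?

21 clicks and 10 non-clicks

Under Beta–binomial conjugacy the posterior parameters are (α+s, β+f).
Match parameters: s=28−7=21, f=26−16=10.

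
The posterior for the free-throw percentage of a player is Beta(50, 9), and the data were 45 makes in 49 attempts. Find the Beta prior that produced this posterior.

Beta(5, 5)

A Beta(a, b) prior with s successes and f failures in binomial data gives a Beta(a+s, b+f) posterior.
So a = 50 − 45 = 5 and b = 9 − 4 = 5.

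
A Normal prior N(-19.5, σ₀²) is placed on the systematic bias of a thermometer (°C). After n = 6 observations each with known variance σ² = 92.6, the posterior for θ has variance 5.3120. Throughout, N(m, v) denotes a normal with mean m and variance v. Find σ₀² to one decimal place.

σ₀² = 8.1

For the Normal–Normal model with known σ², precisions add: τ_n = τ₀ + n/σ².
So 1/σ₀² = 1/5.3120 − 6/92.6 = 0.188253 − 0.064795 = 0.123458.
Hence σ₀² = 1/0.123458 ≈ 8.1.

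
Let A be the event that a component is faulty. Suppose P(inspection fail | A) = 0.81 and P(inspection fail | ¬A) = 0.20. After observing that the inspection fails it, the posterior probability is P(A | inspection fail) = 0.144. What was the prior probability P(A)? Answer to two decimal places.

P(A) = 0.04

Bayes' rule in odds form gives O(A|E) = O(A)·[P(E|A)/P(E|¬A)], hence O(A) = O(A|E)/LR.
Posterior odds = 0.144/(1−0.144) = 0.1682. LR = 0.81/0.20 = 4.0500.
Prior odds = 0.1682/4.0500 = 0.0415, so P(A) = 0.0415/(1+0.0415) ≈ 0.04.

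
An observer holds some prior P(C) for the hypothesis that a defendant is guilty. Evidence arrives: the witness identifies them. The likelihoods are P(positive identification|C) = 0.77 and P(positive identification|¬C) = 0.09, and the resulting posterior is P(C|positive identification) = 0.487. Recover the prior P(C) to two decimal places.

Bayes' rule in odds form gives O(C|E) = O(C)·[P(E|C)/P(E|¬C)], hence O(C) = O(C|E)/LR.
Posterior odds = 0.487/(1−0.487) = 0.9493. LR = 0.77/0.09 = 8.5556.
Prior odds = 0.9493/8.5556 = 0.1110, so P(C) = 0.1110/(1+0.1110) ≈ 0.10.

P(C) = 0.10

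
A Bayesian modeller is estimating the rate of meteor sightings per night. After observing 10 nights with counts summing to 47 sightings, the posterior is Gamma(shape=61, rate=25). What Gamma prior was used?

Gamma(shape=14, rate=15)

A Gamma(α, β) prior (rate parametrization) on a Poisson rate with n observations summing to S gives posterior Gamma(α+S, β+n).
So α = 61 − 47 = 14 and β = 25 − 10 = 15.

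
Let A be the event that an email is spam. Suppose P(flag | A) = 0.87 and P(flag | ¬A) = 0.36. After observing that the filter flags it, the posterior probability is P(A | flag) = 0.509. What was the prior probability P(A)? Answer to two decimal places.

In odds form, posterior odds = prior odds × likelihood ratio, so prior odds = posterior odds ÷ LR.
Posterior odds = 0.509/(1−0.509) = 1.0367. LR = 0.87/0.36 = 2.4167.
Prior odds = 1.0367/2.4167 = 0.4290, so P(A) = 0.4290/(1+0.4290) ≈ 0.30.

P(A) = 0.30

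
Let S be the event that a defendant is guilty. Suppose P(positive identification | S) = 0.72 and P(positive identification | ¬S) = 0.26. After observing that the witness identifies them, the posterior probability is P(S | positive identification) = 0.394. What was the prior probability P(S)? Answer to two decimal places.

P(S) = 0.19

Bayes' rule in odds form gives O(S|E) = O(S)·[P(E|S)/P(E|¬S)], hence O(S) = O(S|E)/LR.
Posterior odds = 0.394/(1−0.394) = 0.6502. LR = 0.72/0.26 = 2.7692.
Prior odds = 0.6502/2.7692 = 0.2348, so P(S) = 0.2348/(1+0.2348) ≈ 0.19.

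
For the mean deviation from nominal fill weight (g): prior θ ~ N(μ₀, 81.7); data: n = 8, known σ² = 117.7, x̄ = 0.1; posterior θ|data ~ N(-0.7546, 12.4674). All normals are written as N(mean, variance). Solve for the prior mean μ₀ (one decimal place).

μ₀ = -5.5

With known observation variance, the Normal–Normal posterior has precision τ_n = τ₀ + n/σ² and mean μ_n = (τ₀μ₀ + (n/σ²)x̄)/τ_n.
Here τ₀ = 1/81.7 = 0.012240 and τ_data = 8/117.7 = 0.067969, so τ_n = 0.080209.
Rearranging for μ₀: μ₀ = (μ_n·τ_n − τ_data·x̄)/τ₀ = (-0.7546·0.080209 − 0.067969·0.1) / 0.012240 = -0.067323/0.012240 ≈ -5.5.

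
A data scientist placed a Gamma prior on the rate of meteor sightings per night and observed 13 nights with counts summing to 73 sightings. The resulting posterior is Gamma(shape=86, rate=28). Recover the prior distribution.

Gamma(shape=13, rate=15)

Gamma–Poisson conjugacy: posterior shape = α + Σxᵢ, posterior rate = β + n.
So α = 86 − 73 = 13 and β = 28 − 13 = 15.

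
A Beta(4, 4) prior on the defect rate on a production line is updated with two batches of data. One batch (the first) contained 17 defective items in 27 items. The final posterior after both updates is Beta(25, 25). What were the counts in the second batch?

Sequential conjugate updates are equivalent to a single update on the pooled data, so total successes = posterior α − prior α and total failures = posterior β − prior β.
Total across both batches: 25−4=21 defective items, 25−4=21 good items.
Subtract the first batch: 21−17=4 defective items and 21−10=11 good items.

4 defective items and 11 good items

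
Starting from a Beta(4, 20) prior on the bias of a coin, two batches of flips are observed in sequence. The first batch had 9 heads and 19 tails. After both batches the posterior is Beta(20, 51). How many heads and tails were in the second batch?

Sequential conjugate updates are equivalent to a single update on the pooled data, so total successes = posterior α − prior α and total failures = posterior β − prior β.
Total across both batches: 20−4=16 heads, 51−20=31 tails.
Subtract the first batch: 16−9=7 heads and 31−19=12 tails.

7 heads and 12 tails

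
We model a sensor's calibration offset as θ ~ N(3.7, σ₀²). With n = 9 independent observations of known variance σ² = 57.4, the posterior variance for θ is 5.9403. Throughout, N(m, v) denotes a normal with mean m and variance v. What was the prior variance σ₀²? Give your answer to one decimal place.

σ₀² = 86.6

For the Normal–Normal model with known σ², precisions add: τ_n = τ₀ + n/σ².
So 1/σ₀² = 1/5.9403 − 9/57.4 = 0.168342 − 0.156794 = 0.011548.
Hence σ₀² = 1/0.011548 ≈ 86.6.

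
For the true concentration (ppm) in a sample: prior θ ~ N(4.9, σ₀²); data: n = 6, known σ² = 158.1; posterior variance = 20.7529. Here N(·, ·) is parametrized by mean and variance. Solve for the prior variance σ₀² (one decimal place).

For the Normal–Normal model with known σ², precisions add: τ_n = τ₀ + n/σ².
So 1/σ₀² = 1/20.7529 − 6/158.1 = 0.048186 − 0.037951 = 0.010235.
Hence σ₀² = 1/0.010235 ≈ 97.7.

σ₀² = 97.7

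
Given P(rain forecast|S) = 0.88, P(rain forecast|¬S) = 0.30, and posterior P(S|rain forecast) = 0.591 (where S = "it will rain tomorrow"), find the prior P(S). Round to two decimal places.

P(S) = 0.33

In odds form, posterior odds = prior odds × likelihood ratio, so prior odds = posterior odds ÷ LR.
Posterior odds = 0.591/(1−0.591) = 1.4450. LR = 0.88/0.30 = 2.9333.
Prior odds = 1.4450/2.9333 = 0.4926, so P(S) = 0.4926/(1+0.4926) ≈ 0.33.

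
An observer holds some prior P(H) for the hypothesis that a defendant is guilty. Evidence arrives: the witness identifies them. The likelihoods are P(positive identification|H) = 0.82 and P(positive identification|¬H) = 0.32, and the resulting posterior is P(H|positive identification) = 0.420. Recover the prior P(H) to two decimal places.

P(H) = 0.22

In odds form, posterior odds = prior odds × likelihood ratio, so prior odds = posterior odds ÷ LR.
Posterior odds = 0.420/(1−0.420) = 0.7241. LR = 0.82/0.32 = 2.5625.
Prior odds = 0.7241/2.5625 = 0.2826, so P(H) = 0.2826/(1+0.2826) ≈ 0.22.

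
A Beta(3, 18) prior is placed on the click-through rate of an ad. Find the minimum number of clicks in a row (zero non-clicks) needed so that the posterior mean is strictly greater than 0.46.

After k clicks and 0 non-clicks the posterior is Beta(3+k, 18), with mean (3+k)/(3+18+k).
Set (3+k)/(21+k) > 0.46 and solve: k > (0.46·21 − 3)/(1 − 0.46) = 12.333.
The smallest integer exceeding 12.333 is 13, and checking k=13: (16)/(34) = 0.4706 > 0.46.

k = 13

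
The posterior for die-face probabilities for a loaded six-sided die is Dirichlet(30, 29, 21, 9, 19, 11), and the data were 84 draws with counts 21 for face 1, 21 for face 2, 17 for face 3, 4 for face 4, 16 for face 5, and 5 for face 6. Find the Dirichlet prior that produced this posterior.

Dirichlet(9, 8, 4, 5, 3, 6)

For a Dirichlet(α) prior with multinomial counts c, the posterior is Dirichlet(α + c) componentwise.
Subtract each count from the matching posterior parameter: 30−21=9, 29−21=8, 21−17=4, 9−4=5, 19−16=3, 11−5=6.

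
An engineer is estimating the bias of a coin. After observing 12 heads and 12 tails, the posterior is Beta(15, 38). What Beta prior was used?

A Beta(a, b) prior with s successes and f failures in binomial data gives a Beta(a+s, b+f) posterior.
So a = 15 − 12 = 3 and b = 38 − 12 = 26.

Beta(3, 26)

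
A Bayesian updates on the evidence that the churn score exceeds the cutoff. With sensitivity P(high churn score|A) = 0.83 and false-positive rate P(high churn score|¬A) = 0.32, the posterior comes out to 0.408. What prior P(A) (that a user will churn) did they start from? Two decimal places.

P(A) = 0.21

In odds form, posterior odds = prior odds × likelihood ratio, so prior odds = posterior odds ÷ LR.
Posterior odds = 0.408/(1−0.408) = 0.6892. LR = 0.83/0.32 = 2.5938.
Prior odds = 0.6892/2.5938 = 0.2657, so P(A) = 0.2657/(1+0.2657) ≈ 0.21.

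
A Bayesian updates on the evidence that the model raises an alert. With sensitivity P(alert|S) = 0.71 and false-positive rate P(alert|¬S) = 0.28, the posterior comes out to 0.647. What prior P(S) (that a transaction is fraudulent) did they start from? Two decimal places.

Bayes' rule in odds form gives O(S|E) = O(S)·[P(E|S)/P(E|¬S)], hence O(S) = O(S|E)/LR.
Posterior odds = 0.647/(1−0.647) = 1.8329. LR = 0.71/0.28 = 2.5357.
Prior odds = 1.8329/2.5357 = 0.7228, so P(S) = 0.7228/(1+0.7228) ≈ 0.42.

P(S) = 0.42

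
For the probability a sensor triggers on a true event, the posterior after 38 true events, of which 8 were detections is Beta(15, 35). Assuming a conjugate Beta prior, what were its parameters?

Beta(7, 5)

A Beta(α, β) prior with s successes and f failures in binomial data gives a Beta(α+s, β+f) posterior.
Subtract the data counts: 15−8=7, 35−30=5.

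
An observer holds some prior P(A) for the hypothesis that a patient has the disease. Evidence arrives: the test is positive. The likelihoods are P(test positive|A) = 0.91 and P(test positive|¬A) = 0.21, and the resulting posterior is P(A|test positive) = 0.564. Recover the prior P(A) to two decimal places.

In odds form, posterior odds = prior odds × likelihood ratio, so prior odds = posterior odds ÷ LR.
Posterior odds = 0.564/(1−0.564) = 1.2936. LR = 0.91/0.21 = 4.3333.
Prior odds = 1.2936/4.3333 = 0.2985, so P(A) = 0.2985/(1+0.2985) ≈ 0.23.

P(A) = 0.23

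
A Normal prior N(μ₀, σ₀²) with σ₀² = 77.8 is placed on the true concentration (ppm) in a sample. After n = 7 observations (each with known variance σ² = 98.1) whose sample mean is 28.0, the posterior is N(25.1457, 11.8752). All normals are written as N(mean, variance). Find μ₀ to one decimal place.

The posterior mean is a precision-weighted average: μ_n = (τ₀μ₀ + τ_data·x̄)/(τ₀+τ_data), with τ₀=1/σ₀² and τ_data=n/σ².
Here τ₀ = 1/77.8 = 0.012853 and τ_data = 7/98.1 = 0.071356, so τ_n = 0.084209.
Rearranging for μ₀: μ₀ = (μ_n·τ_n − τ_data·x̄)/τ₀ = (25.1457·0.084209 − 0.071356·28.0) / 0.012853 = 0.119526/0.012853 ≈ 9.3.

μ₀ = 9.3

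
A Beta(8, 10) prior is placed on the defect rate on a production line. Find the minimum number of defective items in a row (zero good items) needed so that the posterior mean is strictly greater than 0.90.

After k defective items and 0 good items the posterior is Beta(8+k, 10), with mean (8+k)/(8+10+k).
Set (8+k)/(18+k) > 0.90 and solve: k > (0.90·18 − 8)/(1 − 0.90) = 82.000.
The smallest integer exceeding 82.000 is 83, and checking k=83: (91)/(101) = 0.9010 > 0.90.

k = 83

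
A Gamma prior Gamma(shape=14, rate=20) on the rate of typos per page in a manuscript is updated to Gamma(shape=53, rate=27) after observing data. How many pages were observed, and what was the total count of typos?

n = 7 pages with total 39 typos

A Gamma(α, β) prior (rate parametrization) on a Poisson rate with n observations summing to S gives posterior Gamma(α+S, β+n).
Matching: Σxᵢ = 53 − 14 = 39 and n = 27 − 20 = 7.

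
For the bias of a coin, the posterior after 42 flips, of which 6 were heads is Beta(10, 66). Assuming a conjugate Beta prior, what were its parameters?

Beta is conjugate to the binomial likelihood: posterior = Beta(α+s, β+f).
So α = 10 − 6 = 4 and β = 66 − 36 = 30.

Beta(4, 30)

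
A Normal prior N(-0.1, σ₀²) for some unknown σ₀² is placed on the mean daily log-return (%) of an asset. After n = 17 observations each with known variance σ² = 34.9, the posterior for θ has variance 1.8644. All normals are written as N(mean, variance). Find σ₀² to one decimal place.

For the Normal–Normal model with known σ², precisions add: τ_n = τ₀ + n/σ².
So 1/σ₀² = 1/1.8644 − 17/34.9 = 0.536366 − 0.487106 = 0.049260.
Hence σ₀² = 1/0.049260 ≈ 20.3.

σ₀² = 20.3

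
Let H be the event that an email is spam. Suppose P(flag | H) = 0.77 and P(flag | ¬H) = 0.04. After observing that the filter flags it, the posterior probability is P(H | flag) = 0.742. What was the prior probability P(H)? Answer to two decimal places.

P(H) = 0.13

Bayes' rule in odds form gives O(H|E) = O(H)·[P(E|H)/P(E|¬H)], hence O(H) = O(H|E)/LR.
Posterior odds = 0.742/(1−0.742) = 2.8760. LR = 0.77/0.04 = 19.2500.
Prior odds = 2.8760/19.2500 = 0.1494, so P(H) = 0.1494/(1+0.1494) ≈ 0.13.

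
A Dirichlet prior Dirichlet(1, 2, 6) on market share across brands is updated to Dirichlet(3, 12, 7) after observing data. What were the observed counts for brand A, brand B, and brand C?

counts (2, 10, 1)

For a Dirichlet(α) prior with multinomial counts c, the posterior is Dirichlet(α + c) componentwise.
Counts are posterior − prior componentwise: 3−1=2, 12−2=10, 7−6=1.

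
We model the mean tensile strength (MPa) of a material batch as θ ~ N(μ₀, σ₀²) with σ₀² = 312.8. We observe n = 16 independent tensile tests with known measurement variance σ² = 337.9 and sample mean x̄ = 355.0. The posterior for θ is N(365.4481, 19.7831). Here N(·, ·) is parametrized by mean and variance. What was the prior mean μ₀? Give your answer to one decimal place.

μ₀ = 520.2

The posterior mean is a precision-weighted average: μ_n = (τ₀μ₀ + τ_data·x̄)/(τ₀+τ_data), with τ₀=1/σ₀² and τ_data=n/σ².
Here τ₀ = 1/312.8 = 0.003197 and τ_data = 16/337.9 = 0.047351, so τ_n = 0.050548.
Rearranging for μ₀: μ₀ = (μ_n·τ_n − τ_data·x̄)/τ₀ = (365.4481·0.050548 − 0.047351·355.0) / 0.003197 = 1.663066/0.003197 ≈ 520.2.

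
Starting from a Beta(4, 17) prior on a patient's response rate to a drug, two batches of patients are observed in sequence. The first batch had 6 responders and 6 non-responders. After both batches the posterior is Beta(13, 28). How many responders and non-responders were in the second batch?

Because Beta–binomial updating is additive in the counts, the combined data contributed (α_post−α_prior, β_post−β_prior) successes and failures.
Total across both batches: 13−4=9 responders, 28−17=11 non-responders.
Subtract the first batch: 9−6=3 responders and 11−6=5 non-responders.

3 responders and 5 non-responders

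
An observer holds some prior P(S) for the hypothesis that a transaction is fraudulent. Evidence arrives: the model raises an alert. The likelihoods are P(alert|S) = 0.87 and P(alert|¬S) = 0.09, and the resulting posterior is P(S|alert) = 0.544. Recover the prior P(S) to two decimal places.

Bayes' rule in odds form gives O(S|E) = O(S)·[P(E|S)/P(E|¬S)], hence O(S) = O(S|E)/LR.
Posterior odds = 0.544/(1−0.544) = 1.1930. LR = 0.87/0.09 = 9.6667.
Prior odds = 1.1930/9.6667 = 0.1234, so P(S) = 0.1234/(1+0.1234) ≈ 0.11.

P(S) = 0.11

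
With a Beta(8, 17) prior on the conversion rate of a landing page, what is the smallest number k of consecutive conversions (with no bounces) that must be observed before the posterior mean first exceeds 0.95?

k = 316

After k conversions and 0 bounces the posterior is Beta(8+k, 17), with mean (8+k)/(8+17+k).
Set (8+k)/(25+k) > 0.95 and solve: k > (0.95·25 − 8)/(1 − 0.95) = 315.000.
The smallest integer exceeding 315.000 is 316.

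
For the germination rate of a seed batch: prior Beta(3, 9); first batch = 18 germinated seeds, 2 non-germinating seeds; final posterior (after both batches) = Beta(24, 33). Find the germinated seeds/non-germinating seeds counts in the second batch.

3 germinated seeds and 22 non-germinating seeds

Because Beta–binomial updating is additive in the counts, the combined data contributed (α_post−α_prior, β_post−β_prior) successes and failures.
Total across both batches: 24−3=21 germinated seeds, 33−9=24 non-germinating seeds.
Subtract the first batch: 21−18=3 germinated seeds and 24−2=22 non-germinating seeds.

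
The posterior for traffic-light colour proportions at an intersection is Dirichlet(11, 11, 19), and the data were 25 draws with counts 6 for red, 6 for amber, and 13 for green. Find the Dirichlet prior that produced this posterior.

Dirichlet(5, 5, 6)

For a Dirichlet(α) prior with multinomial counts c, the posterior is Dirichlet(α + c) componentwise.
Subtract each count from the matching posterior parameter: 11−6=5, 11−6=5, 19−13=6.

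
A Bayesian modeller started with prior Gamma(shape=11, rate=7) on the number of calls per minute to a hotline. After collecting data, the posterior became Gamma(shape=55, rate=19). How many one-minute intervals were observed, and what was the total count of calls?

n = 12 one-minute intervals with total 44 calls

Gamma–Poisson conjugacy: posterior shape = α + Σxᵢ, posterior rate = β + n.
Matching: Σxᵢ = 55 − 11 = 44 and n = 19 − 7 = 12.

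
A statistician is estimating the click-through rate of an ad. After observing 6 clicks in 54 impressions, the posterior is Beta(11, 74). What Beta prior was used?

Under Beta–binomial conjugacy the posterior parameters are (α+s, β+f).
Subtract the data counts: 11−6=5, 74−48=26.

Beta(5, 26)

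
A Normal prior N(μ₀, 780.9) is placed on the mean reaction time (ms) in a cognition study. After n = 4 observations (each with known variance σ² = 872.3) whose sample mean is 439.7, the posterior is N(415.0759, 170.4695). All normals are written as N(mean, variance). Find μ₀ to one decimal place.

The posterior mean is a precision-weighted average: μ_n = (τ₀μ₀ + τ_data·x̄)/(τ₀+τ_data), with τ₀=1/σ₀² and τ_data=n/σ².
Here τ₀ = 1/780.9 = 0.001281 and τ_data = 4/872.3 = 0.004586, so τ_n = 0.005867.
Rearranging for μ₀: μ₀ = (μ_n·τ_n − τ_data·x̄)/τ₀ = (415.0759·0.005867 − 0.004586·439.7) / 0.001281 = 0.418786/0.001281 ≈ 326.9.

μ₀ = 326.9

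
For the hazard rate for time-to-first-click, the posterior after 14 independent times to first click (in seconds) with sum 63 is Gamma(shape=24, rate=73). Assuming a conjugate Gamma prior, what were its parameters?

Gamma(shape=10, rate=10)

For an exponential likelihood with a Gamma(α, β) prior on the rate, n observations with total T give posterior Gamma(α+n, β+T).
So α = 24 − 14 = 10 and β = 73 − 63 = 10.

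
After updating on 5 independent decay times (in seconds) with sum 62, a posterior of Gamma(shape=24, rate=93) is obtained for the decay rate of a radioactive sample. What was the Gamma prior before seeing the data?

Gamma(shape=19, rate=31)

Gamma–exponential conjugacy: posterior shape = α + n, posterior rate = β + Σtᵢ.
So α = 24 − 5 = 19 and β = 93 − 62 = 31.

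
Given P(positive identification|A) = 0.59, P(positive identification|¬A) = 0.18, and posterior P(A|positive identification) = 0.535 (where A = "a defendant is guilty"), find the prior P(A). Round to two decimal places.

In odds form, posterior odds = prior odds × likelihood ratio, so prior odds = posterior odds ÷ LR.
Posterior odds = 0.535/(1−0.535) = 1.1505. LR = 0.59/0.18 = 3.2778.
Prior odds = 1.1505/3.2778 = 0.3510, so P(A) = 0.3510/(1+0.3510) ≈ 0.26.

P(A) = 0.26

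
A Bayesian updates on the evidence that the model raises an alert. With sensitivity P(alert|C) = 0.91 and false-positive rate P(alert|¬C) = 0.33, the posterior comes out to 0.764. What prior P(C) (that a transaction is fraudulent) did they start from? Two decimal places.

P(C) = 0.54

In odds form, posterior odds = prior odds × likelihood ratio, so prior odds = posterior odds ÷ LR.
Posterior odds = 0.764/(1−0.764) = 3.2373. LR = 0.91/0.33 = 2.7576.
Prior odds = 3.2373/2.7576 = 1.1740, so P(C) = 1.1740/(1+1.1740) ≈ 0.54.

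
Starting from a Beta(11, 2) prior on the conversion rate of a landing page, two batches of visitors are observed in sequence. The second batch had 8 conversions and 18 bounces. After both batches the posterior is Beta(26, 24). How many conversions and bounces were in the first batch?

Because Beta–binomial updating is additive in the counts, the combined data contributed (α_post−α_prior, β_post−β_prior) successes and failures.
Total across both batches: 26−11=15 conversions, 24−2=22 bounces.
Subtract the second batch: 15−8=7 conversions and 22−18=4 bounces.

7 conversions and 4 bounces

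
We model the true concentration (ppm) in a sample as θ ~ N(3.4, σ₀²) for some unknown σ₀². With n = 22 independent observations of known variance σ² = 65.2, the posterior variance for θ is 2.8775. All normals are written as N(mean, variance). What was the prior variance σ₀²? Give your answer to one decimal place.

Posterior precision equals prior precision plus data precision: 1/σ_n² = 1/σ₀² + n/σ².
So 1/σ₀² = 1/2.8775 − 22/65.2 = 0.347524 − 0.337423 = 0.010101.
Hence σ₀² = 1/0.010101 ≈ 99.0.

σ₀² = 99.0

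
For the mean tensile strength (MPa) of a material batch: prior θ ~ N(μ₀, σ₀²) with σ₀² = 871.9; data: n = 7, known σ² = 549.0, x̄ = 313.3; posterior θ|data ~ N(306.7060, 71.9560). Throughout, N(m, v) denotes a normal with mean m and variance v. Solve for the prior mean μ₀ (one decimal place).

The posterior mean is a precision-weighted average: μ_n = (τ₀μ₀ + τ_data·x̄)/(τ₀+τ_data), with τ₀=1/σ₀² and τ_data=n/σ².
Here τ₀ = 1/871.9 = 0.001147 and τ_data = 7/549.0 = 0.012750, so τ_n = 0.013897.
Rearranging for μ₀: μ₀ = (μ_n·τ_n − τ_data·x̄)/τ₀ = (306.7060·0.013897 − 0.012750·313.3) / 0.001147 = 0.267718/0.001147 ≈ 233.4.

μ₀ = 233.4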